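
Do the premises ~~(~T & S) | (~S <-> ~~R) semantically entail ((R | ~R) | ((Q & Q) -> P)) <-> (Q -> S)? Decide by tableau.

Initial set: {(~~(~T & S) | (~S <-> ~~R)); ~(((R | ~R) | ((Q & Q) -> P)) <-> (Q -> S))}.
(~~(~T & S) | (~S <-> ~~R)): β-rule — branch into ~~(~T & S)  //  (~S <-> ~~R).
  branch 1 (add ~~(~T & S)):
    ~~(~T & S): drop double negation, giving (~T & S).
    (~T & S): α-rule — add ~T, S.
    ~(((R | ~R) | ((Q & Q) -> P)) <-> (Q -> S)): β-rule — branch into ((R | ~R) | ((Q & Q) -> P)), ~(Q -> S)  //  ~((R | ~R) | ((Q & Q) -> P)), (Q -> S).
      branch 1.1 (add ((R | ~R) | ((Q & Q) -> P)), ~(Q -> S)):
        ~(Q -> S): α-rule — add Q, ~S.
        × closes — contains both S and ~S.
      branch 1.2 (add ~((R | ~R) | ((Q & Q) -> P)), (Q -> S)):
        ~((R | ~R) | ((Q & Q) -> P)): α-rule — add ~(R | ~R), ~((Q & Q) -> P).
        ~(R | ~R): α-rule — add ~R, ~~R.
        × closes — contains both R and ~R.
  branch 2 (add (~S <-> ~~R)):
    ~(((R | ~R) | ((Q & Q) -> P)) <-> (Q -> S)): β-rule — branch into ((R | ~R) | ((Q & Q) -> P)), ~(Q -> S)  //  ~((R | ~R) | ((Q & Q) -> P)), (Q -> S).
      branch 2.1 (add ((R | ~R) | ((Q & Q) -> P)), ~(Q -> S)):
        ~(Q -> S): α-rule — add Q, ~S.
        (~S <-> ~~R): β-rule — branch into ~S, ~~R  //  ~~S, ~~~R.
          branch 2.1.1 (add ~S, ~~R):
            ~~R: drop double negation, giving R.
            ((R | ~R) | ((Q & Q) -> P)): β-rule — branch into (R | ~R)  //  ((Q & Q) -> P).
              branch 2.1.1.1 (add (R | ~R)):
                (R | ~R): β-rule — branch into R  //  ~R.
                  branch 2.1.1.1.1 (add R):
                    ○ open, literals {Q=T, R=T, S=F}.
                  branch 2.1.1.1.2 (add ~R):
                    × closes — contains both R and ~R.
              branch 2.1.1.2 (add ((Q & Q) -> P)):
                ((Q & Q) -> P): β-rule — branch into ~(Q & Q)  //  P.
                  branch 2.1.1.2.1 (add ~(Q & Q)):
                    ~(Q & Q): β-rule — branch into ~Q  //  ~Q.
                      branch 2.1.1.2.1.1 (add ~Q):
                        × closes — contains both Q and ~Q.
                      branch 2.1.1.2.1.2 (add ~Q):
                        × closes — contains both Q and ~Q.
                  branch 2.1.1.2.2 (add P):
                    ○ open, literals {P=T, Q=T, R=T, S=F}.
          branch 2.1.2 (add ~~S, ~~~R):
            × closes — contains both S and ~S.
      branch 2.2 (add ~((R | ~R) | ((Q & Q) -> P)), (Q -> S)):
        ~((R | ~R) | ((Q & Q) -> P)): α-rule — add ~(R | ~R), ~((Q & Q) -> P).
        ~(R | ~R): α-rule — add ~R, ~~R.
        × closes — contains both R and ~R.
7 branches closed, 2 open.
An open branch gives a countermodel: Q=T, R=T, S=F (unmentioned atoms arbitrary); the premises hold there but the conclusion fails.

No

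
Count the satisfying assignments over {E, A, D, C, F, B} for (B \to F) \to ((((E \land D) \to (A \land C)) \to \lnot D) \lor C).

58

Initial set: {((B \to F) \to ((((E \land D) \to (A \land C)) \to \lnot D) \lor C))}.
((B \to F) \to ((((E \land D) \to (A \land C)) \to \lnot D) \lor C)): β-rule — branch into \lnot (B \to F)  //  ((((E \land D) \to (A \land C)) \to \lnot D) \lor C).
  branch 1 (add \lnot (B \to F)):
    \lnot (B \to F): α-rule — add B, \lnot F.
    ○ open, literals {B=T, F=F}.
  branch 2 (add ((((E \land D) \to (A \land C)) \to \lnot D) \lor C)):
    ((((E \land D) \to (A \land C)) \to \lnot D) \lor C): β-rule — branch into (((E \land D) \to (A \land C)) \to \lnot D)  //  C.
      branch 2.1 (add (((E \land D) \to (A \land C)) \to \lnot D)):
        (((E \land D) \to (A \land C)) \to \lnot D): β-rule — branch into \lnot ((E \land D) \to (A \land C))  //  \lnot D.
          branch 2.1.1 (add \lnot ((E \land D) \to (A \land C))):
            \lnot ((E \land D) \to (A \land C)): α-rule — add (E \land D), \lnot (A \land C).
            (E \land D): α-rule — add E, D.
            \lnot (A \land C): β-rule — branch into \lnot A  //  \lnot C.
              branch 2.1.1.1 (add \lnot A):
                ○ open, literals {A=F, D=T, E=T}.
              branch 2.1.1.2 (add \lnot C):
                ○ open, literals {C=F, D=T, E=T}.
          branch 2.1.2 (add \lnot D):
            ○ open, literals {D=F}.
      branch 2.2 (add C):
        ○ open, literals {C=T}.
0 branches closed, 5 open.
Each open branch fixes some atoms; the unmentioned ones are free. Counting distinct full assignments: branch {B=T, F=F} (E, A, D, C) contributes 16 new; branch {A=F, D=T, E=T} (C, F, B) contributes 6 new; branch {C=F, D=T, E=T} (A, F, B) contributes 3 new; branch {D=F} (E, A, C, F, B) contributes 24 new; branch {C=T} (E, A, D, F, B) contributes 9 new. Total: 58.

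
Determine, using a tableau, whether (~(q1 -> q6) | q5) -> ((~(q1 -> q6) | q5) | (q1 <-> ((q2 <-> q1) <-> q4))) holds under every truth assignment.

Valid

Assume the negation and expand:
Initial set: {~((~(q1 -> q6) | q5) -> ((~(q1 -> q6) | q5) | (q1 <-> ((q2 <-> q1) <-> q4))))}.
~((~(q1 -> q6) | q5) -> ((~(q1 -> q6) | q5) | (q1 <-> ((q2 <-> q1) <-> q4)))): α-rule — add (~(q1 -> q6) | q5), ~((~(q1 -> q6) | q5) | (q1 <-> ((q2 <-> q1) <-> q4))).
~((~(q1 -> q6) | q5) | (q1 <-> ((q2 <-> q1) <-> q4))): α-rule — add ~(~(q1 -> q6) | q5), ~(q1 <-> ((q2 <-> q1) <-> q4)).
~(~(q1 -> q6) | q5): α-rule — add ~~(q1 -> q6), ~q5.
(~(q1 -> q6) | q5): β-rule — branch into ~(q1 -> q6)  //  q5.
  branch 1 (add ~(q1 -> q6)):
    ~(q1 -> q6): α-rule — add q1, ~q6.
    ~(q1 <-> ((q2 <-> q1) <-> q4)): β-rule — branch into q1, ~((q2 <-> q1) <-> q4)  //  ~q1, ((q2 <-> q1) <-> q4).
      branch 1.1 (add q1, ~((q2 <-> q1) <-> q4)):
        ~~(q1 -> q6): β-rule — branch into ~q1  //  q6.
          branch 1.1.1 (add ~q1):
            × closes — contains both q1 and ~q1.
          branch 1.1.2 (add q6):
            × closes — contains both q6 and ~q6.
      branch 1.2 (add ~q1, ((q2 <-> q1) <-> q4)):
        × closes — contains both q1 and ~q1.
  branch 2 (add q5):
    × closes — contains both q5 and ~q5.
All 4 branches close.
Every branch closed, so the negation is unsatisfiable and the formula is valid.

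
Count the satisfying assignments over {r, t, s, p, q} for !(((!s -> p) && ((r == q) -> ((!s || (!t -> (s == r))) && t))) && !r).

Initial set: {!(((!s -> p) && ((r == q) -> ((!s || (!t -> (s == r))) && t))) && !r)}.
!(((!s -> p) && ((r == q) -> ((!s || (!t -> (s == r))) && t))) && !r): β-rule — branch into !((!s -> p) && ((r == q) -> ((!s || (!t -> (s == r))) && t)))  //  !!r.
  branch 1 (add !((!s -> p) && ((r == q) -> ((!s || (!t -> (s == r))) && t)))):
    !((!s -> p) && ((r == q) -> ((!s || (!t -> (s == r))) && t))): β-rule — branch into !(!s -> p)  //  !((r == q) -> ((!s || (!t -> (s == r))) && t)).
      branch 1.1 (add !(!s -> p)):
        !(!s -> p): α-rule — add !s, !p.
        ○ open, literals {p=false, s=false}.
      branch 1.2 (add !((r == q) -> ((!s || (!t -> (s == r))) && t))):
        !((r == q) -> ((!s || (!t -> (s == r))) && t)): α-rule — add (r == q), !((!s || (!t -> (s == r))) && t).
        (r == q): β-rule — branch into r, q  //  !r, !q.
          branch 1.2.1 (add r, q):
            !((!s || (!t -> (s == r))) && t): β-rule — branch into !(!s || (!t -> (s == r)))  //  !t.
              branch 1.2.1.1 (add !(!s || (!t -> (s == r)))):
                !(!s || (!t -> (s == r))): α-rule — add !!s, !(!t -> (s == r)).
                !(!t -> (s == r)): α-rule — add !t, !(s == r).
                !(s == r): β-rule — branch into s, !r  //  !s, r.
                  branch 1.2.1.1.1 (add s, !r):
                    × closes — contains both r and !r.
                  branch 1.2.1.1.2 (add !s, r):
                    × closes — contains both s and !s.
              branch 1.2.1.2 (add !t):
                ○ open, literals {q=true, r=true, t=false}.
          branch 1.2.2 (add !r, !q):
            !((!s || (!t -> (s == r))) && t): β-rule — branch into !(!s || (!t -> (s == r)))  //  !t.
              branch 1.2.2.1 (add !(!s || (!t -> (s == r)))):
                !(!s || (!t -> (s == r))): α-rule — add !!s, !(!t -> (s == r)).
                !(!t -> (s == r)): α-rule — add !t, !(s == r).
                !(s == r): β-rule — branch into s, !r  //  !s, r.
                  branch 1.2.2.1.1 (add s, !r):
                    ○ open, literals {q=false, r=false, s=true, t=false}.
                  branch 1.2.2.1.2 (add !s, r):
                    × closes — contains both s and !s.
              branch 1.2.2.2 (add !t):
                ○ open, literals {q=false, r=false, t=false}.
  branch 2 (add !!r):
    ○ open, literals {r=true}.
3 branches closed, 5 open.
Each open branch fixes some atoms; the unmentioned ones are free. Counting distinct full assignments: branch {p=false, s=false} (r, t, q) contributes 8 new; branch {q=true, r=true, t=false} (s, p) contributes 3 new; branch {q=false, r=false, s=true, t=false} (p) contributes 2 new; branch {q=false, r=false, t=false} (s, p) contributes 1 new; branch {r=true} (t, s, p, q) contributes 9 new. Total: 23.

23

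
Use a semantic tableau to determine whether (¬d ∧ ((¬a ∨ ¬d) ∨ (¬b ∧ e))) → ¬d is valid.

Valid

Assume the negation and expand:
Initial set: {F ((¬d ∧ ((¬a ∨ ¬d) ∨ (¬b ∧ e))) → ¬d)}.
F ((¬d ∧ ((¬a ∨ ¬d) ∨ (¬b ∧ e))) → ¬d): α-rule — add T (¬d ∧ ((¬a ∨ ¬d) ∨ (¬b ∧ e))), F ¬d.
T (¬d ∧ ((¬a ∨ ¬d) ∨ (¬b ∧ e))): α-rule — add T ¬d, T ((¬a ∨ ¬d) ∨ (¬b ∧ e)).
× closes — contains both d and ¬d.
All 1 branch closes.
Every branch closed, so the negation is unsatisfiable and the formula is valid.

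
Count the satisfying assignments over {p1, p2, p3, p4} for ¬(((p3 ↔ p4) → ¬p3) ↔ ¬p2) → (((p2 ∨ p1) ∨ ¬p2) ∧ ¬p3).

12

Initial set: {(¬(((p3 ↔ p4) → ¬p3) ↔ ¬p2) → (((p2 ∨ p1) ∨ ¬p2) ∧ ¬p3))}.
(¬(((p3 ↔ p4) → ¬p3) ↔ ¬p2) → (((p2 ∨ p1) ∨ ¬p2) ∧ ¬p3)): β-rule — branch into ¬¬(((p3 ↔ p4) → ¬p3) ↔ ¬p2)  //  (((p2 ∨ p1) ∨ ¬p2) ∧ ¬p3).
  branch 1 (add ¬¬(((p3 ↔ p4) → ¬p3) ↔ ¬p2)):
    ¬¬(((p3 ↔ p4) → ¬p3) ↔ ¬p2): β-rule — branch into ((p3 ↔ p4) → ¬p3), ¬p2  //  ¬((p3 ↔ p4) → ¬p3), ¬¬p2.
      branch 1.1 (add ((p3 ↔ p4) → ¬p3), ¬p2):
        ((p3 ↔ p4) → ¬p3): β-rule — branch into ¬(p3 ↔ p4)  //  ¬p3.
          branch 1.1.1 (add ¬(p3 ↔ p4)):
            ¬(p3 ↔ p4): β-rule — branch into p3, ¬p4  //  ¬p3, p4.
              branch 1.1.1.1 (add p3, ¬p4):
                ○ open, literals {p2=0, p3=1, p4=0}.
              branch 1.1.1.2 (add ¬p3, p4):
                ○ open, literals {p2=0, p3=0, p4=1}.
          branch 1.1.2 (add ¬p3):
            ○ open, literals {p2=0, p3=0}.
      branch 1.2 (add ¬((p3 ↔ p4) → ¬p3), ¬¬p2):
        ¬((p3 ↔ p4) → ¬p3): α-rule — add (p3 ↔ p4), ¬¬p3.
        (p3 ↔ p4): β-rule — branch into p3, p4  //  ¬p3, ¬p4.
          branch 1.2.1 (add p3, p4):
            ○ open, literals {p2=1, p3=1, p4=1}.
          branch 1.2.2 (add ¬p3, ¬p4):
            × closes — contains both p3 and ¬p3.
  branch 2 (add (((p2 ∨ p1) ∨ ¬p2) ∧ ¬p3)):
    (((p2 ∨ p1) ∨ ¬p2) ∧ ¬p3): α-rule — add ((p2 ∨ p1) ∨ ¬p2), ¬p3.
    ((p2 ∨ p1) ∨ ¬p2): β-rule — branch into (p2 ∨ p1)  //  ¬p2.
      branch 2.1 (add (p2 ∨ p1)):
        (p2 ∨ p1): β-rule — branch into p2  //  p1.
          branch 2.1.1 (add p2):
            ○ open, literals {p2=1, p3=0}.
          branch 2.1.2 (add p1):
            ○ open, literals {p1=1, p3=0}.
      branch 2.2 (add ¬p2):
        ○ open, literals {p2=0, p3=0}.
1 branch closed, 7 open.
Each open branch fixes some atoms; the unmentioned ones are free. Counting distinct full assignments: branch {p2=0, p3=1, p4=0} (p1) contributes 2 new; branch {p2=0, p3=0, p4=1} (p1) contributes 2 new; branch {p2=0, p3=0} (p1, p4) contributes 2 new; branch {p2=1, p3=1, p4=1} (p1) contributes 2 new; branch {p2=1, p3=0} (p1, p4) contributes 4 new; branch {p1=1, p3=0} (p2, p4) contributes 0 new; branch {p2=0, p3=0} (p1, p4) contributes 0 new. Total: 12.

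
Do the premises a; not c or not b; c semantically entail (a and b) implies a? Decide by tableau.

Initial set: {a; (not c or not b); c; not ((a and b) implies a)}.
not ((a and b) implies a): α-rule — add (a and b), not a.
× closes — contains both a and not a.
All 1 branch closes.
Every branch closed, so the premises entail the conclusion.

Yes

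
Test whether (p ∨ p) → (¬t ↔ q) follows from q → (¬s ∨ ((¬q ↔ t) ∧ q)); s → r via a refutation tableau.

No

Initial set: {(q → (¬s ∨ ((¬q ↔ t) ∧ q))); (s → r); ¬((p ∨ p) → (¬t ↔ q))}.
¬((p ∨ p) → (¬t ↔ q)): α-rule — add (p ∨ p), ¬(¬t ↔ q).
(q → (¬s ∨ ((¬q ↔ t) ∧ q))): β-rule — branch into ¬q  //  (¬s ∨ ((¬q ↔ t) ∧ q)).
  branch 1 (add ¬q):
    (s → r): β-rule — branch into ¬s  //  r.
      branch 1.1 (add ¬s):
        (p ∨ p): β-rule — branch into p  //  p.
          branch 1.1.1 (add p):
            ¬(¬t ↔ q): β-rule — branch into ¬t, ¬q  //  ¬¬t, q.
              branch 1.1.1.1 (add ¬t, ¬q):
                ○ open, literals {p=1, q=0, s=0, t=0}.
              branch 1.1.1.2 (add ¬¬t, q):
                × closes — contains both q and ¬q.
          branch 1.1.2 (add p):
            ¬(¬t ↔ q): β-rule — branch into ¬t, ¬q  //  ¬¬t, q.
              branch 1.1.2.1 (add ¬t, ¬q):
                ○ open, literals {p=1, q=0, s=0, t=0}.
              branch 1.1.2.2 (add ¬¬t, q):
                × closes — contains both q and ¬q.
      branch 1.2 (add r):
        (p ∨ p): β-rule — branch into p  //  p.
          branch 1.2.1 (add p):
            ¬(¬t ↔ q): β-rule — branch into ¬t, ¬q  //  ¬¬t, q.
              branch 1.2.1.1 (add ¬t, ¬q):
                ○ open, literals {p=1, q=0, r=1, t=0}.
              branch 1.2.1.2 (add ¬¬t, q):
                × closes — contains both q and ¬q.
          branch 1.2.2 (add p):
            ¬(¬t ↔ q): β-rule — branch into ¬t, ¬q  //  ¬¬t, q.
              branch 1.2.2.1 (add ¬t, ¬q):
                ○ open, literals {p=1, q=0, r=1, t=0}.
              branch 1.2.2.2 (add ¬¬t, q):
                × closes — contains both q and ¬q.
  branch 2 (add (¬s ∨ ((¬q ↔ t) ∧ q))):
    (s → r): β-rule — branch into ¬s  //  r.
      branch 2.1 (add ¬s):
        (p ∨ p): β-rule — branch into p  //  p.
          branch 2.1.1 (add p):
            ¬(¬t ↔ q): β-rule — branch into ¬t, ¬q  //  ¬¬t, q.
              branch 2.1.1.1 (add ¬t, ¬q):
                (¬s ∨ ((¬q ↔ t) ∧ q)): β-rule — branch into ¬s  //  ((¬q ↔ t) ∧ q).
                  branch 2.1.1.1.1 (add ¬s):
                    ○ open, literals {p=1, q=0, s=0, t=0}.
                  branch 2.1.1.1.2 (add ((¬q ↔ t) ∧ q)):
                    ((¬q ↔ t) ∧ q): α-rule — add (¬q ↔ t), q.
                    × closes — contains both q and ¬q.
              branch 2.1.1.2 (add ¬¬t, q):
                (¬s ∨ ((¬q ↔ t) ∧ q)): β-rule — branch into ¬s  //  ((¬q ↔ t) ∧ q).
                  branch 2.1.1.2.1 (add ¬s):
                    ○ open, literals {p=1, q=1, s=0, t=1}.
                  branch 2.1.1.2.2 (add ((¬q ↔ t) ∧ q)):
                    ((¬q ↔ t) ∧ q): α-rule — add (¬q ↔ t), q.
                    (¬q ↔ t): β-rule — branch into ¬q, t  //  ¬¬q, ¬t.
                      branch 2.1.1.2.2.1 (add ¬q, t):
                        × closes — contains both q and ¬q.
                      branch 2.1.1.2.2.2 (add ¬¬q, ¬t):
                        × closes — contains both t and ¬t.
          branch 2.1.2 (add p):
            ¬(¬t ↔ q): β-rule — branch into ¬t, ¬q  //  ¬¬t, q.
              branch 2.1.2.1 (add ¬t, ¬q):
                (¬s ∨ ((¬q ↔ t) ∧ q)): β-rule — branch into ¬s  //  ((¬q ↔ t) ∧ q).
                  branch 2.1.2.1.1 (add ¬s):
                    ○ open, literals {p=1, q=0, s=0, t=0}.
                  branch 2.1.2.1.2 (add ((¬q ↔ t) ∧ q)):
                    ((¬q ↔ t) ∧ q): α-rule — add (¬q ↔ t), q.
                    × closes — contains both q and ¬q.
              branch 2.1.2.2 (add ¬¬t, q):
                (¬s ∨ ((¬q ↔ t) ∧ q)): β-rule — branch into ¬s  //  ((¬q ↔ t) ∧ q).
                  branch 2.1.2.2.1 (add ¬s):
                    ○ open, literals {p=1, q=1, s=0, t=1}.
                  branch 2.1.2.2.2 (add ((¬q ↔ t) ∧ q)):
                    ((¬q ↔ t) ∧ q): α-rule — add (¬q ↔ t), q.
                    (¬q ↔ t): β-rule — branch into ¬q, t  //  ¬¬q, ¬t.
                      branch 2.1.2.2.2.1 (add ¬q, t):
                        × closes — contains both q and ¬q.
                      branch 2.1.2.2.2.2 (add ¬¬q, ¬t):
                        × closes — contains both t and ¬t.
      branch 2.2 (add r):
        (p ∨ p): β-rule — branch into p  //  p.
          branch 2.2.1 (add p):
            ¬(¬t ↔ q): β-rule — branch into ¬t, ¬q  //  ¬¬t, q.
              branch 2.2.1.1 (add ¬t, ¬q):
                (¬s ∨ ((¬q ↔ t) ∧ q)): β-rule — branch into ¬s  //  ((¬q ↔ t) ∧ q).
                  branch 2.2.1.1.1 (add ¬s):
                    ○ open, literals {p=1, q=0, r=1, s=0, t=0}.
                  branch 2.2.1.1.2 (add ((¬q ↔ t) ∧ q)):
                    ((¬q ↔ t) ∧ q): α-rule — add (¬q ↔ t), q.
                    × closes — contains both q and ¬q.
              branch 2.2.1.2 (add ¬¬t, q):
                (¬s ∨ ((¬q ↔ t) ∧ q)): β-rule — branch into ¬s  //  ((¬q ↔ t) ∧ q).
                  branch 2.2.1.2.1 (add ¬s):
                    ○ open, literals {p=1, q=1, r=1, s=0, t=1}.
                  branch 2.2.1.2.2 (add ((¬q ↔ t) ∧ q)):
                    ((¬q ↔ t) ∧ q): α-rule — add (¬q ↔ t), q.
                    (¬q ↔ t): β-rule — branch into ¬q, t  //  ¬¬q, ¬t.
                      branch 2.2.1.2.2.1 (add ¬q, t):
                        × closes — contains both q and ¬q.
                      branch 2.2.1.2.2.2 (add ¬¬q, ¬t):
                        × closes — contains both t and ¬t.
          branch 2.2.2 (add p):
            ¬(¬t ↔ q): β-rule — branch into ¬t, ¬q  //  ¬¬t, q.
              branch 2.2.2.1 (add ¬t, ¬q):
                (¬s ∨ ((¬q ↔ t) ∧ q)): β-rule — branch into ¬s  //  ((¬q ↔ t) ∧ q).
                  branch 2.2.2.1.1 (add ¬s):
                    ○ open, literals {p=1, q=0, r=1, s=0, t=0}.
                  branch 2.2.2.1.2 (add ((¬q ↔ t) ∧ q)):
                    ((¬q ↔ t) ∧ q): α-rule — add (¬q ↔ t), q.
                    × closes — contains both q and ¬q.
              branch 2.2.2.2 (add ¬¬t, q):
                (¬s ∨ ((¬q ↔ t) ∧ q)): β-rule — branch into ¬s  //  ((¬q ↔ t) ∧ q).
                  branch 2.2.2.2.1 (add ¬s):
                    ○ open, literals {p=1, q=1, r=1, s=0, t=1}.
                  branch 2.2.2.2.2 (add ((¬q ↔ t) ∧ q)):
                    ((¬q ↔ t) ∧ q): α-rule — add (¬q ↔ t), q.
                    (¬q ↔ t): β-rule — branch into ¬q, t  //  ¬¬q, ¬t.
                      branch 2.2.2.2.2.1 (add ¬q, t):
                        × closes — contains both q and ¬q.
                      branch 2.2.2.2.2.2 (add ¬¬q, ¬t):
                        × closes — contains both t and ¬t.
16 branches closed, 12 open.
An open branch gives a countermodel: p=1, q=0, s=0, t=0 (unmentioned atoms arbitrary); the premises hold there but the conclusion fails.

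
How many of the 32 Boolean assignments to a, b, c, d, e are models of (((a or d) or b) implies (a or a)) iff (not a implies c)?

Initial set: {((((a or d) or b) implies (a or a)) iff (not a implies c))}.
((((a or d) or b) implies (a or a)) iff (not a implies c)): β-rule — branch into (((a or d) or b) implies (a or a)), (not a implies c)  //  not (((a or d) or b) implies (a or a)), not (not a implies c).
  branch 1 (add (((a or d) or b) implies (a or a)), (not a implies c)):
    (((a or d) or b) implies (a or a)): β-rule — branch into not ((a or d) or b)  //  (a or a).
      branch 1.1 (add not ((a or d) or b)):
        not ((a or d) or b): α-rule — add not (a or d), not b.
        not (a or d): α-rule — add not a, not d.
        (not a implies c): β-rule — branch into not not a  //  c.
          branch 1.1.1 (add not not a):
            × closes — contains both a and not a.
          branch 1.1.2 (add c):
            ○ open, literals {a=F, b=F, c=T, d=F}.
      branch 1.2 (add (a or a)):
        (not a implies c): β-rule — branch into not not a  //  c.
          branch 1.2.1 (add not not a):
            (a or a): β-rule — branch into a  //  a.
              branch 1.2.1.1 (add a):
                ○ open, literals {a=T}.
              branch 1.2.1.2 (add a):
                ○ open, literals {a=T}.
          branch 1.2.2 (add c):
            (a or a): β-rule — branch into a  //  a.
              branch 1.2.2.1 (add a):
                ○ open, literals {a=T, c=T}.
              branch 1.2.2.2 (add a):
                ○ open, literals {a=T, c=T}.
  branch 2 (add not (((a or d) or b) implies (a or a)), not (not a implies c)):
    not (((a or d) or b) implies (a or a)): α-rule — add ((a or d) or b), not (a or a).
    not (not a implies c): α-rule — add not a, not c.
    not (a or a): α-rule — add not a, not a.
    ((a or d) or b): β-rule — branch into (a or d)  //  b.
      branch 2.1 (add (a or d)):
        (a or d): β-rule — branch into a  //  d.
          branch 2.1.1 (add a):
            × closes — contains both a and not a.
          branch 2.1.2 (add d):
            ○ open, literals {a=F, c=F, d=T}.
      branch 2.2 (add b):
        ○ open, literals {a=F, b=T, c=F}.
2 branches closed, 7 open.
Each open branch fixes some atoms; the unmentioned ones are free. Counting distinct full assignments: branch {a=F, b=F, c=T, d=F} (e) contributes 2 new; branch {a=T} (b, c, d, e) contributes 16 new; branch {a=T} (b, c, d, e) contributes 0 new; branch {a=T, c=T} (b, d, e) contributes 0 new; branch {a=T, c=T} (b, d, e) contributes 0 new; branch {a=F, c=F, d=T} (b, e) contributes 4 new; branch {a=F, b=T, c=F} (d, e) contributes 2 new. Total: 24.

24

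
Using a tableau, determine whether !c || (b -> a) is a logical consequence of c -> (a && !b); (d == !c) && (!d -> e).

Yes

Initial set: {(c -> (a && !b)); ((d == !c) && (!d -> e)); !(!c || (b -> a))}.
((d == !c) && (!d -> e)): α-rule — add (d == !c), (!d -> e).
!(!c || (b -> a)): α-rule — add !!c, !(b -> a).
!(b -> a): α-rule — add b, !a.
(c -> (a && !b)): β-rule — branch into !c  //  (a && !b).
  branch 1 (add !c):
    × closes — contains both c and !c.
  branch 2 (add (a && !b)):
    (a && !b): α-rule — add a, !b.
    × closes — contains both a and !a.
All 2 branches close.
Every branch closed, so the premises entail the conclusion.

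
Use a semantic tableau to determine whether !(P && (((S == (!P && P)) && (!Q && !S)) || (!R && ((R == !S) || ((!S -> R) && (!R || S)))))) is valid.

Not valid

Assume the negation and expand:
Initial set: {F !(P && (((S == (!P && P)) && (!Q && !S)) || (!R && ((R == !S) || ((!S -> R) && (!R || S))))))}.
F !(P && (((S == (!P && P)) && (!Q && !S)) || (!R && ((R == !S) || ((!S -> R) && (!R || S)))))): α-rule — add T P, T (((S == (!P && P)) && (!Q && !S)) || (!R && ((R == !S) || ((!S -> R) && (!R || S))))).
T (((S == (!P && P)) && (!Q && !S)) || (!R && ((R == !S) || ((!S -> R) && (!R || S))))): β-rule — branch into T ((S == (!P && P)) && (!Q && !S))  //  T (!R && ((R == !S) || ((!S -> R) && (!R || S)))).
  branch 1 (add T ((S == (!P && P)) && (!Q && !S))):
    T ((S == (!P && P)) && (!Q && !S)): α-rule — add T (S == (!P && P)), T (!Q && !S).
    T (!Q && !S): α-rule — add T !Q, T !S.
    T (S == (!P && P)): β-rule — branch into T S, T (!P && P)  //  F S, F (!P && P).
      branch 1.1 (add T S, T (!P && P)):
        × closes — contains both S and !S.
      branch 1.2 (add F S, F (!P && P)):
        F (!P && P): β-rule — branch into F !P  //  F P.
          branch 1.2.1 (add F !P):
            ○ open, literals {P=1, Q=0, S=0}.
          branch 1.2.2 (add F P):
            × closes — contains both P and !P.
  branch 2 (add T (!R && ((R == !S) || ((!S -> R) && (!R || S))))):
    T (!R && ((R == !S) || ((!S -> R) && (!R || S)))): α-rule — add T !R, T ((R == !S) || ((!S -> R) && (!R || S))).
    T ((R == !S) || ((!S -> R) && (!R || S))): β-rule — branch into T (R == !S)  //  T ((!S -> R) && (!R || S)).
      branch 2.1 (add T (R == !S)):
        T (R == !S): β-rule — branch into T R, T !S  //  F R, F !S.
          branch 2.1.1 (add T R, T !S):
            × closes — contains both R and !R.
          branch 2.1.2 (add F R, F !S):
            ○ open, literals {P=1, R=0, S=1}.
      branch 2.2 (add T ((!S -> R) && (!R || S))):
        T ((!S -> R) && (!R || S)): α-rule — add T (!S -> R), T (!R || S).
        T (!S -> R): β-rule — branch into F !S  //  T R.
          branch 2.2.1 (add F !S):
            T (!R || S): β-rule — branch into T !R  //  T S.
              branch 2.2.1.1 (add T !R):
                ○ open, literals {P=1, R=0, S=1}.
              branch 2.2.1.2 (add T S):
                ○ open, literals {P=1, R=0, S=1}.
          branch 2.2.2 (add T R):
            × closes — contains both R and !R.
4 branches closed, 4 open.
An open branch gives a countermodel: P=1, Q=0, S=0 (unmentioned atoms arbitrary); under it the original formula is false.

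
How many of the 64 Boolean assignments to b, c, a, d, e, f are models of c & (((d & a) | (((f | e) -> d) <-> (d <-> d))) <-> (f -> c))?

Initial set: {(c & (((d & a) | (((f | e) -> d) <-> (d <-> d))) <-> (f -> c)))}.
(c & (((d & a) | (((f | e) -> d) <-> (d <-> d))) <-> (f -> c))): α-rule — add c, (((d & a) | (((f | e) -> d) <-> (d <-> d))) <-> (f -> c)).
(((d & a) | (((f | e) -> d) <-> (d <-> d))) <-> (f -> c)): β-rule — branch into ((d & a) | (((f | e) -> d) <-> (d <-> d))), (f -> c)  //  ~((d & a) | (((f | e) -> d) <-> (d <-> d))), ~(f -> c).
  branch 1 (add ((d & a) | (((f | e) -> d) <-> (d <-> d))), (f -> c)):
    ((d & a) | (((f | e) -> d) <-> (d <-> d))): β-rule — branch into (d & a)  //  (((f | e) -> d) <-> (d <-> d)).
      branch 1.1 (add (d & a)):
        (d & a): α-rule — add d, a.
        (f -> c): β-rule — branch into ~f  //  c.
          branch 1.1.1 (add ~f):
            ○ open, literals {a=1, c=1, d=1, f=0}.
          branch 1.1.2 (add c):
            ○ open, literals {a=1, c=1, d=1}.
      branch 1.2 (add (((f | e) -> d) <-> (d <-> d))):
        (f -> c): β-rule — branch into ~f  //  c.
          branch 1.2.1 (add ~f):
            (((f | e) -> d) <-> (d <-> d)): β-rule — branch into ((f | e) -> d), (d <-> d)  //  ~((f | e) -> d), ~(d <-> d).
              branch 1.2.1.1 (add ((f | e) -> d), (d <-> d)):
                ((f | e) -> d): β-rule — branch into ~(f | e)  //  d.
                  branch 1.2.1.1.1 (add ~(f | e)):
                    ~(f | e): α-rule — add ~f, ~e.
                    (d <-> d): β-rule — branch into d, d  //  ~d, ~d.
                      branch 1.2.1.1.1.1 (add d, d):
                        ○ open, literals {c=1, d=1, e=0, f=0}.
                      branch 1.2.1.1.1.2 (add ~d, ~d):
                        ○ open, literals {c=1, d=0, e=0, f=0}.
                  branch 1.2.1.1.2 (add d):
                    (d <-> d): β-rule — branch into d, d  //  ~d, ~d.
                      branch 1.2.1.1.2.1 (add d, d):
                        ○ open, literals {c=1, d=1, f=0}.
                      branch 1.2.1.1.2.2 (add ~d, ~d):
                        × closes — contains both d and ~d.
              branch 1.2.1.2 (add ~((f | e) -> d), ~(d <-> d)):
                ~((f | e) -> d): α-rule — add (f | e), ~d.
                ~(d <-> d): β-rule — branch into d, ~d  //  ~d, d.
                  branch 1.2.1.2.1 (add d, ~d):
                    × closes — contains both d and ~d.
                  branch 1.2.1.2.2 (add ~d, d):
                    × closes — contains both d and ~d.
          branch 1.2.2 (add c):
            (((f | e) -> d) <-> (d <-> d)): β-rule — branch into ((f | e) -> d), (d <-> d)  //  ~((f | e) -> d), ~(d <-> d).
              branch 1.2.2.1 (add ((f | e) -> d), (d <-> d)):
                ((f | e) -> d): β-rule — branch into ~(f | e)  //  d.
                  branch 1.2.2.1.1 (add ~(f | e)):
                    ~(f | e): α-rule — add ~f, ~e.
                    (d <-> d): β-rule — branch into d, d  //  ~d, ~d.
                      branch 1.2.2.1.1.1 (add d, d):
                        ○ open, literals {c=1, d=1, e=0, f=0}.
                      branch 1.2.2.1.1.2 (add ~d, ~d):
                        ○ open, literals {c=1, d=0, e=0, f=0}.
                  branch 1.2.2.1.2 (add d):
                    (d <-> d): β-rule — branch into d, d  //  ~d, ~d.
                      branch 1.2.2.1.2.1 (add d, d):
                        ○ open, literals {c=1, d=1}.
                      branch 1.2.2.1.2.2 (add ~d, ~d):
                        × closes — contains both d and ~d.
              branch 1.2.2.2 (add ~((f | e) -> d), ~(d <-> d)):
                ~((f | e) -> d): α-rule — add (f | e), ~d.
                ~(d <-> d): β-rule — branch into d, ~d  //  ~d, d.
                  branch 1.2.2.2.1 (add d, ~d):
                    × closes — contains both d and ~d.
                  branch 1.2.2.2.2 (add ~d, d):
                    × closes — contains both d and ~d.
  branch 2 (add ~((d & a) | (((f | e) -> d) <-> (d <-> d))), ~(f -> c)):
    ~((d & a) | (((f | e) -> d) <-> (d <-> d))): α-rule — add ~(d & a), ~(((f | e) -> d) <-> (d <-> d)).
    ~(f -> c): α-rule — add f, ~c.
    × closes — contains both c and ~c.
7 branches closed, 8 open.
Each open branch fixes some atoms; the unmentioned ones are free. Counting distinct full assignments: branch {a=1, c=1, d=1, f=0} (b, e) contributes 4 new; branch {a=1, c=1, d=1} (b, e, f) contributes 4 new; branch {c=1, d=1, e=0, f=0} (b, a) contributes 2 new; branch {c=1, d=0, e=0, f=0} (b, a) contributes 4 new; branch {c=1, d=1, f=0} (b, a, e) contributes 2 new; branch {c=1, d=1, e=0, f=0} (b, a) contributes 0 new; branch {c=1, d=0, e=0, f=0} (b, a) contributes 0 new; branch {c=1, d=1} (b, a, e, f) contributes 4 new. Total: 20.

20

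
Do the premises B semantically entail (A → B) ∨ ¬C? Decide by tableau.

Yes

Initial set: {B; ¬((A → B) ∨ ¬C)}.
¬((A → B) ∨ ¬C): α-rule — add ¬(A → B), ¬¬C.
¬(A → B): α-rule — add A, ¬B.
× closes — contains both B and ¬B.
All 1 branch closes.
Every branch closed, so the premises entail the conclusion.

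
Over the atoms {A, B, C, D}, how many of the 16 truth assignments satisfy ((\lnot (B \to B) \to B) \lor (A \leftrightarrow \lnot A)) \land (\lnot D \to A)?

12

Initial set: {(((\lnot (B \to B) \to B) \lor (A \leftrightarrow \lnot A)) \land (\lnot D \to A))}.
(((\lnot (B \to B) \to B) \lor (A \leftrightarrow \lnot A)) \land (\lnot D \to A)): α-rule — add ((\lnot (B \to B) \to B) \lor (A \leftrightarrow \lnot A)), (\lnot D \to A).
((\lnot (B \to B) \to B) \lor (A \leftrightarrow \lnot A)): β-rule — branch into (\lnot (B \to B) \to B)  //  (A \leftrightarrow \lnot A).
  branch 1 (add (\lnot (B \to B) \to B)):
    (\lnot D \to A): β-rule — branch into \lnot \lnot D  //  A.
      branch 1.1 (add \lnot \lnot D):
        (\lnot (B \to B) \to B): β-rule — branch into \lnot \lnot (B \to B)  //  B.
          branch 1.1.1 (add \lnot \lnot (B \to B)):
            \lnot \lnot (B \to B): β-rule — branch into \lnot B  //  B.
              branch 1.1.1.1 (add \lnot B):
                ○ open, literals {B=0, D=1}.
              branch 1.1.1.2 (add B):
                ○ open, literals {B=1, D=1}.
          branch 1.1.2 (add B):
            ○ open, literals {B=1, D=1}.
      branch 1.2 (add A):
        (\lnot (B \to B) \to B): β-rule — branch into \lnot \lnot (B \to B)  //  B.
          branch 1.2.1 (add \lnot \lnot (B \to B)):
            \lnot \lnot (B \to B): β-rule — branch into \lnot B  //  B.
              branch 1.2.1.1 (add \lnot B):
                ○ open, literals {A=1, B=0}.
              branch 1.2.1.2 (add B):
                ○ open, literals {A=1, B=1}.
          branch 1.2.2 (add B):
            ○ open, literals {A=1, B=1}.
  branch 2 (add (A \leftrightarrow \lnot A)):
    (\lnot D \to A): β-rule — branch into \lnot \lnot D  //  A.
      branch 2.1 (add \lnot \lnot D):
        (A \leftrightarrow \lnot A): β-rule — branch into A, \lnot A  //  \lnot A, \lnot \lnot A.
          branch 2.1.1 (add A, \lnot A):
            × closes — contains both A and \lnot A.
          branch 2.1.2 (add \lnot A, \lnot \lnot A):
            × closes — contains both A and \lnot A.
      branch 2.2 (add A):
        (A \leftrightarrow \lnot A): β-rule — branch into A, \lnot A  //  \lnot A, \lnot \lnot A.
          branch 2.2.1 (add A, \lnot A):
            × closes — contains both A and \lnot A.
          branch 2.2.2 (add \lnot A, \lnot \lnot A):
            × closes — contains both A and \lnot A.
4 branches closed, 6 open.
Each open branch fixes some atoms; the unmentioned ones are free. Counting distinct full assignments: branch {B=0, D=1} (A, C) contributes 4 new; branch {B=1, D=1} (A, C) contributes 4 new; branch {B=1, D=1} (A, C) contributes 0 new; branch {A=1, B=0} (C, D) contributes 2 new; branch {A=1, B=1} (C, D) contributes 2 new; branch {A=1, B=1} (C, D) contributes 0 new. Total: 12.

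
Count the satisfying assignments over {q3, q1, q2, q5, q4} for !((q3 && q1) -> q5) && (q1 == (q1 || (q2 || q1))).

4

Initial set: {(!((q3 && q1) -> q5) && (q1 == (q1 || (q2 || q1))))}.
(!((q3 && q1) -> q5) && (q1 == (q1 || (q2 || q1)))): α-rule — add !((q3 && q1) -> q5), (q1 == (q1 || (q2 || q1))).
!((q3 && q1) -> q5): α-rule — add (q3 && q1), !q5.
(q3 && q1): α-rule — add q3, q1.
(q1 == (q1 || (q2 || q1))): β-rule — branch into q1, (q1 || (q2 || q1))  //  !q1, !(q1 || (q2 || q1)).
  branch 1 (add q1, (q1 || (q2 || q1))):
    (q1 || (q2 || q1)): β-rule — branch into q1  //  (q2 || q1).
      branch 1.1 (add q1):
        ○ open, literals {q1=T, q3=T, q5=F}.
      branch 1.2 (add (q2 || q1)):
        (q2 || q1): β-rule — branch into q2  //  q1.
          branch 1.2.1 (add q2):
            ○ open, literals {q1=T, q2=T, q3=T, q5=F}.
          branch 1.2.2 (add q1):
            ○ open, literals {q1=T, q3=T, q5=F}.
  branch 2 (add !q1, !(q1 || (q2 || q1))):
    × closes — contains both q1 and !q1.
1 branch closed, 3 open.
Each open branch fixes some atoms; the unmentioned ones are free. Counting distinct full assignments: branch {q1=T, q3=T, q5=F} (q2, q4) contributes 4 new; branch {q1=T, q2=T, q3=T, q5=F} (q4) contributes 0 new; branch {q1=T, q3=T, q5=F} (q2, q4) contributes 0 new. Total: 4.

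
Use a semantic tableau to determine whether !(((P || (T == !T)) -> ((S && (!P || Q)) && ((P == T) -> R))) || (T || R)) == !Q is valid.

Assume the negation and expand:
Initial set: {!(!(((P || (T == !T)) -> ((S && (!P || Q)) && ((P == T) -> R))) || (T || R)) == !Q)}.
!(!(((P || (T == !T)) -> ((S && (!P || Q)) && ((P == T) -> R))) || (T || R)) == !Q): β-rule — branch into !(((P || (T == !T)) -> ((S && (!P || Q)) && ((P == T) -> R))) || (T || R)), !!Q  //  !!(((P || (T == !T)) -> ((S && (!P || Q)) && ((P == T) -> R))) || (T || R)), !Q.
  branch 1 (add !(((P || (T == !T)) -> ((S && (!P || Q)) && ((P == T) -> R))) || (T || R)), !!Q):
    !(((P || (T == !T)) -> ((S && (!P || Q)) && ((P == T) -> R))) || (T || R)): α-rule — add !((P || (T == !T)) -> ((S && (!P || Q)) && ((P == T) -> R))), !(T || R).
    !((P || (T == !T)) -> ((S && (!P || Q)) && ((P == T) -> R))): α-rule — add (P || (T == !T)), !((S && (!P || Q)) && ((P == T) -> R)).
    !(T || R): α-rule — add !T, !R.
    (P || (T == !T)): β-rule — branch into P  //  (T == !T).
      branch 1.1 (add P):
        !((S && (!P || Q)) && ((P == T) -> R)): β-rule — branch into !(S && (!P || Q))  //  !((P == T) -> R).
          branch 1.1.1 (add !(S && (!P || Q))):
            !(S && (!P || Q)): β-rule — branch into !S  //  !(!P || Q).
              branch 1.1.1.1 (add !S):
                ○ open, literals {P=true, Q=true, R=false, S=false, T=false}.
              branch 1.1.1.2 (add !(!P || Q)):
                !(!P || Q): α-rule — add !!P, !Q.
                × closes — contains both Q and !Q.
          branch 1.1.2 (add !((P == T) -> R)):
            !((P == T) -> R): α-rule — add (P == T), !R.
            (P == T): β-rule — branch into P, T  //  !P, !T.
              branch 1.1.2.1 (add P, T):
                × closes — contains both T and !T.
              branch 1.1.2.2 (add !P, !T):
                × closes — contains both P and !P.
      branch 1.2 (add (T == !T)):
        !((S && (!P || Q)) && ((P == T) -> R)): β-rule — branch into !(S && (!P || Q))  //  !((P == T) -> R).
          branch 1.2.1 (add !(S && (!P || Q))):
            (T == !T): β-rule — branch into T, !T  //  !T, !!T.
              branch 1.2.1.1 (add T, !T):
                × closes — contains both T and !T.
              branch 1.2.1.2 (add !T, !!T):
                × closes — contains both T and !T.
          branch 1.2.2 (add !((P == T) -> R)):
            !((P == T) -> R): α-rule — add (P == T), !R.
            (T == !T): β-rule — branch into T, !T  //  !T, !!T.
              branch 1.2.2.1 (add T, !T):
                × closes — contains both T and !T.
              branch 1.2.2.2 (add !T, !!T):
                × closes — contains both T and !T.
  branch 2 (add !!(((P || (T == !T)) -> ((S && (!P || Q)) && ((P == T) -> R))) || (T || R)), !Q):
    !!(((P || (T == !T)) -> ((S && (!P || Q)) && ((P == T) -> R))) || (T || R)): β-rule — branch into ((P || (T == !T)) -> ((S && (!P || Q)) && ((P == T) -> R)))  //  (T || R).
      branch 2.1 (add ((P || (T == !T)) -> ((S && (!P || Q)) && ((P == T) -> R)))):
        ((P || (T == !T)) -> ((S && (!P || Q)) && ((P == T) -> R))): β-rule — branch into !(P || (T == !T))  //  ((S && (!P || Q)) && ((P == T) -> R)).
          branch 2.1.1 (add !(P || (T == !T))):
            !(P || (T == !T)): α-rule — add !P, !(T == !T).
            !(T == !T): β-rule — branch into T, !!T  //  !T, !T.
              branch 2.1.1.1 (add T, !!T):
                ○ open, literals {P=false, Q=false, T=true}.
              branch 2.1.1.2 (add !T, !T):
                ○ open, literals {P=false, Q=false, T=false}.
          branch 2.1.2 (add ((S && (!P || Q)) && ((P == T) -> R))):
            ((S && (!P || Q)) && ((P == T) -> R)): α-rule — add (S && (!P || Q)), ((P == T) -> R).
            (S && (!P || Q)): α-rule — add S, (!P || Q).
            ((P == T) -> R): β-rule — branch into !(P == T)  //  R.
              branch 2.1.2.1 (add !(P == T)):
                (!P || Q): β-rule — branch into !P  //  Q.
                  branch 2.1.2.1.1 (add !P):
                    !(P == T): β-rule — branch into P, !T  //  !P, T.
                      branch 2.1.2.1.1.1 (add P, !T):
                        × closes — contains both P and !P.
                      branch 2.1.2.1.1.2 (add !P, T):
                        ○ open, literals {P=false, Q=false, S=true, T=true}.
                  branch 2.1.2.1.2 (add Q):
                    × closes — contains both Q and !Q.
              branch 2.1.2.2 (add R):
                (!P || Q): β-rule — branch into !P  //  Q.
                  branch 2.1.2.2.1 (add !P):
                    ○ open, literals {P=false, Q=false, R=true, S=true}.
                  branch 2.1.2.2.2 (add Q):
                    × closes — contains both Q and !Q.
      branch 2.2 (add (T || R)):
        (T || R): β-rule — branch into T  //  R.
          branch 2.2.1 (add T):
            ○ open, literals {Q=false, T=true}.
          branch 2.2.2 (add R):
            ○ open, literals {Q=false, R=true}.
10 branches closed, 7 open.
An open branch gives a countermodel: P=true, Q=true, R=false, S=false, T=false (unmentioned atoms arbitrary); under it the original formula is false.

Not valid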